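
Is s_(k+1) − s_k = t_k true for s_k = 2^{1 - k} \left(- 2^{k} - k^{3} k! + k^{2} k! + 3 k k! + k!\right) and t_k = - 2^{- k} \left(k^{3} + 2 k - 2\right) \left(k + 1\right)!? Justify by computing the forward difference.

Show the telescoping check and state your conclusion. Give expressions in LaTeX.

s_(k+1) = (-2**(k + 1) - k**4*factorial(k) - 3*k**3*factorial(k) + 6*k*factorial(k) + 4*factorial(k))/2**k
s_(k+1) − s_k = -(k**3 + 2*k - 2)*factorial(k + 1)/2**k
(s_(k+1) − s_k) − t_k = 0

valid; difference matches t_k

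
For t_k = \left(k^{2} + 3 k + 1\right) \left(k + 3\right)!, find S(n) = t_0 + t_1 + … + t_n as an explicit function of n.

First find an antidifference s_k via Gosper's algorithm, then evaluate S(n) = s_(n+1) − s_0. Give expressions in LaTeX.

r(k) = (k + 4)*(3*k + (k + 1)**2 + 4)/(k**2 + 3*k + 1) after simplifying.
Gosper form: A/B · C(k+1)/C(k) with A=k + 4, B=1, C=k**2 + 3*k + 1.
Set up (k + 4)·f(k+1) − (1)·f(k) − (k**2 + 3*k + 1) = 0.
Bound: deg f ≤ 1.
Coefficient equations give f(k) = k - 1.
Certificate R = B(k−1)f/C = (k - 1)/(k**2 + 3*k + 1) gives s_k = (k - 1)*factorial(k + 3).
s_(k+1) − s_k = (k**2 + 3*k + 1)*factorial(k + 3) = t_k.
s_(n+1) = n*factorial(n + 4) and s_(0) = -6, so S(n) = n*factorial(n + 4) + 6.

S(n) = n \left(n + 4\right)! + 6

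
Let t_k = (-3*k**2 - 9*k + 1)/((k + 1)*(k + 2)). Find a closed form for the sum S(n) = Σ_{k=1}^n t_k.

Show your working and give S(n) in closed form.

r(k) = (k + 1)*(9*k + 3*(k + 1)**2 + 8)/((k + 3)*(3*k**2 + 9*k - 1)) after simplifying.
Gosper form: A/B · C(k+1)/C(k) with A=k + 1, B=k + 3, C=k**2 + 3*k - 1/3.
f must satisfy (k + 1)·f(k+1) − (k + 2)·f(k) = k**2 + 3*k - 1/3.
Bound: deg f ≤ 2.
Solving with deg f ≤ 2: f(k) = k*(3*k - 4)/3.
R(k) = B(k−1)·f(k)/C(k) = k*(k + 2)*(3*k - 4)/(3*k**2 + 9*k - 1); s_k = R·t_k = k*(4 - 3*k)/(k + 1).
Δs = (-3*k**2 - 9*k + 1)/(k**2 + 3*k + 2), as required.
s_(n+1) = (-3*n**2 - 2*n + 1)/(n + 2) and s_(1) = 1/2, so S(n) = n*(-6*n - 5)/(2*(n + 2)).

S(n) = n*(-6*n - 5)/(2*(n + 2))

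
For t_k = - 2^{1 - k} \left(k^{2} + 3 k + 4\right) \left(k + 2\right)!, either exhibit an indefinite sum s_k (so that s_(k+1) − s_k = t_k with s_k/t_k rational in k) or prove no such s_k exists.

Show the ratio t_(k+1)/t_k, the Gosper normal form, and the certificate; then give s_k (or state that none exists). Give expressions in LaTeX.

The ratio is (k + 3)*(3*k + (k + 1)**2 + 7)/(2*(k**2 + 3*k + 4)).
Take A(k)=k/2 + 3/2, B(k)=1, C(k)=k**2 + 3*k + 4.
Solve (k/2 + 3/2)·f(k+1) − (1)·f(k) = k**2 + 3*k + 4.
Bound: deg f ≤ 1.
Match coefficients ⇒ f(k) = 2*(k + 1).
So s_k = (B(k−1)f/C)·t_k = (2*(k + 1)/(k**2 + 3*k + 4))·t_k = -2**(2 - k)*(k + 1)*factorial(k + 2).
s_(k+1) − s_k = -2**(1 - k)*(k**2 + 3*k + 4)*factorial(k + 2) = t_k.

s_k = - 2^{2 - k} \left(k + 1\right) \left(k + 2\right)!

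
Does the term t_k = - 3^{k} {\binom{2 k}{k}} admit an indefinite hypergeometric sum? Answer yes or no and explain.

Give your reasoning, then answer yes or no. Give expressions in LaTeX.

The ratio is 6*(2*k + 1)/(k + 1).
A = 12*k + 6, B = k + 1, C = 1.
Solve (12*k + 6)·f(k+1) − (k)·f(k) = 1.
From deg A=1, deg B=1, deg C=0: d=-1.
Bound -1 < 0, so the key equation has no polynomial solution.

No. Not Gosper-summable.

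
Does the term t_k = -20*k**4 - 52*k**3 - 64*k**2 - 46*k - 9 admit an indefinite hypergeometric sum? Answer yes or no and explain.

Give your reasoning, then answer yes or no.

Yes. s_k = k*(-4*k**4 - 3*k**3 - 2*k**2 - 4*k + 4).

Step 1: r(k) = (20*k**4 + 132*k**3 + 340*k**2 + 410*k + 191)/(20*k**4 + 52*k**3 + 64*k**2 + 46*k + 9).
Factor: A=1; B=1; C=k**4 + 13*k**3/5 + 16*k**2/5 + 23*k/10 + 9/20.
Key eq: (1)·f(k+1) = (1)·f(k) + (k**4 + 13*k**3/5 + 16*k**2/5 + 23*k/10 + 9/20).
deg f ≤ 5 (via 0,0,4).
Solving with deg f ≤ 5: f(k) = k*(4*k**4 + 3*k**3 + 2*k**2 + 4*k - 4)/20.
Get s_k = R·t_k = k*(-4*k**4 - 3*k**3 - 2*k**2 - 4*k + 4) with R(k) = B(k−1)f(k)/C(k) = k*(4*k**4 + 3*k**3 + 2*k**2 + 4*k - 4)/(20*k**4 + 52*k**3 + 64*k**2 + 46*k + 9).
Δs = -20*k**4 - 52*k**3 - 64*k**2 - 46*k - 9, as required.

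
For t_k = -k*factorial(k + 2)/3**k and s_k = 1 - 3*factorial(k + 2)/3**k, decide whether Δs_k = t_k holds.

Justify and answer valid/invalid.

valid (s_(k+1) − s_k reduces to t_k)

s_(k+1) = -3*3**(-k - 1)*factorial(k + 3) + 1
s_(k+1) − s_k = -k*factorial(k + 2)/3**k
(s_(k+1) − s_k) − t_k = 0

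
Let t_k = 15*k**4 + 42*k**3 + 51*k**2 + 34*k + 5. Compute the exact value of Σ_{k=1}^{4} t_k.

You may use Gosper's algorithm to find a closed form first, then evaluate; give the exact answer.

t_(k+1)/t_k = (15*k**4 + 102*k**3 + 267*k**2 + 322*k + 147)/(15*k**4 + 42*k**3 + 51*k**2 + 34*k + 5).
So A=1 and B=1, with C=k**4 + 14*k**3/5 + 17*k**2/5 + 34*k/15 + 1/3.
Solve (1)·f(k+1) − (1)·f(k) = k**4 + 14*k**3/5 + 17*k**2/5 + 34*k/15 + 1/3.
Bound: deg f ≤ 5.
Match coefficients ⇒ f(k) = k*(3*k**4 + 3*k**3 + k**2 + 2*k - 4)/15.
Then R = B(k−1)f/C = k*(3*k**4 + 3*k**3 + k**2 + 2*k - 4)/(15*k**4 + 42*k**3 + 51*k**2 + 34*k + 5), so s_k = R(k)·t_k = k*(3*k**4 + 3*k**3 + k**2 + 2*k - 4).
s_(k+1) − s_k = 15*k**4 + 42*k**3 + 51*k**2 + 34*k + 5 = t_k.
Sum = s_(5) − s_(1); s_(5) = 11405, s_(1) = 5 ⇒ 11400.

Σ = 11400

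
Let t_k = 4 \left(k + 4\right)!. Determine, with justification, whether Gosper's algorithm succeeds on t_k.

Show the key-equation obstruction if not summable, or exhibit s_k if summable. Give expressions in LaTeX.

No — key equation has no polynomial f.

r(k) = k + 5 after simplifying.
So A=k + 5 and B=1, with C=1.
Solve (k + 5)·f(k+1) − (1)·f(k) = 1.
deg f ≤ -1 (via 1,0,0).
d = -1 < 0 ⇒ no nonzero polynomial f; not summable.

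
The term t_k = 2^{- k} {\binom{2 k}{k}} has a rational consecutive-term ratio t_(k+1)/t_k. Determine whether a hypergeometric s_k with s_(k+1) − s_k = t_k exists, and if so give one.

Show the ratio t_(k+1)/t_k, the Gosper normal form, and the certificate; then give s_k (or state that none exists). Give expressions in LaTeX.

not Gosper-summable; s_k does not exist

Ratio r(k) = (2*k + 1)/(k + 1).
Factor: A=2*k + 1; B=k + 1; C=1.
Key eq: (2*k + 1)·f(k+1) = (k)·f(k) + (1).
Degrees (1,1,0) ⇒ d ≤ -1.
Negative degree bound (-1): no f exists, t_k not Gosper-summable.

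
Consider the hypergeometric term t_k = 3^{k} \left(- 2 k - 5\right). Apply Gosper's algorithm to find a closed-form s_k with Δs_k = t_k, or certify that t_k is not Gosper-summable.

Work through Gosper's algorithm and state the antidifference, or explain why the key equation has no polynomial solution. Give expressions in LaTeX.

Ratio r(k) = 3*(2*k + 7)/(2*k + 5).
A = 3, B = 1, C = k + 5/2.
Solve (3)·f(k+1) − (1)·f(k) = k + 5/2.
d = 1 from the (0,0,1) case.
Coefficient equations give f(k) = (k + 1)/2.
R(k) = B(k−1)·f(k)/C(k) = (k + 1)/(2*k + 5); s_k = R·t_k = 3**k*(-k - 1).
Δs = 3**k*(-2*k - 5), as required.

s_k = 3^{k} \left(- k - 1\right)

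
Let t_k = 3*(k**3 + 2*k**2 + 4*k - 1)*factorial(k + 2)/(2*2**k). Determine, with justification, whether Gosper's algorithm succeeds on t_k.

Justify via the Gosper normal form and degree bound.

Yes. s_k = 3*(k**2 - k - 1)*factorial(k + 2)/2**k.

Step 1: r(k) = (k**4 + 8*k**3 + 26*k**2 + 39*k + 18)/(2*(k**3 + 2*k**2 + 4*k - 1)).
A = k/2 + 3/2, B = 1, C = k**3 + 2*k**2 + 4*k - 1.
Need (k/2 + 3/2)·f(k+1) − (1)·f(k) = k**3 + 2*k**2 + 4*k - 1.
Bound: deg f ≤ 2.
Match coefficients ⇒ f(k) = 2*(k**2 - k - 1).
R(k) = B(k−1)·f(k)/C(k) = 2*(k**2 - k - 1)/(k**3 + 2*k**2 + 4*k - 1); s_k = R·t_k = 3*(k**2 - k - 1)*factorial(k + 2)/2**k.
s_(k+1) − s_k = 3*(k**3 + 2*k**2 + 4*k - 1)*factorial(k + 2)/(2*2**k) = t_k.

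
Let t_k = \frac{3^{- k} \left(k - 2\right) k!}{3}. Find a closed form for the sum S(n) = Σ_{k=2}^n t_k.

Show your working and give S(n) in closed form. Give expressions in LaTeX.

S(n) = - \frac{2}{9} + \frac{3^{- n} \left(n + 1\right)!}{3}

r(k) = (k**2 - 1)/(3*(k - 2)) after simplifying.
So A=k/3 + 1/3 and B=1, with C=k - 2.
Need (k/3 + 1/3)·f(k+1) − (1)·f(k) = k - 2.
From deg A=1, deg B=0, deg C=1: d=0.
A polynomial solution: f(k) = 3.
Then R = B(k−1)f/C = 3/(k - 2), so s_k = R(k)·t_k = factorial(k)/3**k.
Verify: (k - 2)*factorial(k)/(3*3**k) matches t_k.
Σ_(k=2)^n t_k = s_(n+1) − s_(2) = (3**(-n - 1)*factorial(n + 1)) − (2/9), i.e. -2/9 + factorial(n + 1)/(3*3**n).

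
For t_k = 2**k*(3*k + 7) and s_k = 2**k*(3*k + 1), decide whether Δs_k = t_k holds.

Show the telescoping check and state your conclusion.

valid; difference matches t_k

s_(k+1) = 2**(k + 1)*(3*k + 4)
s_(k+1) − s_k = 2**k*(3*k + 7)
(s_(k+1) − s_k) − t_k = 0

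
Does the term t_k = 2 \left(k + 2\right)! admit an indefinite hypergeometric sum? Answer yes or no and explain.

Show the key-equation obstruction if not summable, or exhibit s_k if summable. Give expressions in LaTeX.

No; the degree bound rules out any f.

The ratio is k + 3.
So A=k + 3 and B=1, with C=1.
Set up (k + 3)·f(k+1) − (1)·f(k) − (1) = 0.
Bound: deg f ≤ -1.
Negative degree bound (-1): no f exists, t_k not Gosper-summable.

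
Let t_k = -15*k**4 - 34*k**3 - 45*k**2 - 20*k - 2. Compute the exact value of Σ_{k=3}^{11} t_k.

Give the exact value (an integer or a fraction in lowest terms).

Compute t_(k+1)/t_k: get (15*k**4 + 94*k**3 + 237*k**2 + 272*k + 116)/(15*k**4 + 34*k**3 + 45*k**2 + 20*k + 2).
Take A(k)=1, B(k)=1, C(k)=k**4 + 34*k**3/15 + 3*k**2 + 4*k/3 + 2/15.
Need (1)·f(k+1) − (1)·f(k) = k**4 + 34*k**3/15 + 3*k**2 + 4*k/3 + 2/15.
d = 5 from the (0,0,4) case.
A polynomial solution: f(k) = k*(3*k**4 + k**3 + 3*k**2 - 4*k - 1)/15.
R(k) = B(k−1)·f(k)/C(k) = k*(3*k**4 + k**3 + 3*k**2 - 4*k - 1)/(15*k**4 + 34*k**3 + 45*k**2 + 20*k + 2); s_k = R·t_k = k*(-3*k**4 - k**3 - 3*k**2 + 4*k + 1).
Δs = -15*k**4 - 34*k**3 - 45*k**2 - 20*k - 2, as required.
Σ_(k=3)^(11) t_k = s_(12) − s_(3) = -771828 − (-852) = -770976.

Σ = -770976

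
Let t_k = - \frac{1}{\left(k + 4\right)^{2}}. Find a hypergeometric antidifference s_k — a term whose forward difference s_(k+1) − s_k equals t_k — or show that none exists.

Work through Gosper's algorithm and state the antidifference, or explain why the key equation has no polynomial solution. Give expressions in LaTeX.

Step 1: r(k) = (k + 4)**2/(k + 5)**2.
Take A(k)=k**2 + 8*k + 16, B(k)=k**2 + 10*k + 25, C(k)=1.
Set up (k**2 + 8*k + 16)·f(k+1) − (k**2 + 8*k + 16)·f(k) − (1) = 0.
deg f ≤ 0 (via 2,2,0).
f = c0 ⇒ A·f(k+1) − B(k−1)·f(k) − C = -1. The system {-1 = 0} is inconsistent; no antidifference.

no hypergeometric antidifference exists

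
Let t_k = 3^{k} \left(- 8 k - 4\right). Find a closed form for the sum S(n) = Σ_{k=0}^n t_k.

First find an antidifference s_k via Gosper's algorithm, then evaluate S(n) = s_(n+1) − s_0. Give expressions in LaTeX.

The ratio is 3*(2*k + 3)/(2*k + 1).
Normal form (A,B,C) = (3, 1, k + 1/2).
Solve (3)·f(k+1) − (1)·f(k) = k + 1/2.
Bound: deg f ≤ 1.
A polynomial solution: f(k) = (k - 1)/2.
Certificate R = B(k−1)f/C = (k - 1)/(2*k + 1) gives s_k = 4*3**k*(1 - k).
Δs = 3**k*(-8*k - 4), as required.
s_(n+1) = -12*3**n*n and s_(0) = 4, so S(n) = -12*3**n*n - 4.

S(n) = - 12 \cdot 3^{n} n - 4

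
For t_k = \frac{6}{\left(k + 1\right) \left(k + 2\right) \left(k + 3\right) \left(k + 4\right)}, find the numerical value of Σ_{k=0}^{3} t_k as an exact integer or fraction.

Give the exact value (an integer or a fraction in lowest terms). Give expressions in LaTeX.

Σ = 34/105

r(k) = (k + 1)/(k + 5) after simplifying.
Gosper form: A/B · C(k+1)/C(k) with A=k + 1, B=k + 5, C=1.
Need (k + 1)·f(k+1) − (k + 4)·f(k) = 1.
Bound: deg f ≤ 3.
A polynomial solution: f(k) = k*(k**2 + 6*k + 11)/18.
Then R = B(k−1)f/C = k*(k + 4)*(k**2 + 6*k + 11)/18, so s_k = R(k)·t_k = k*(k**2 + 6*k + 11)/(3*(k + 1)*(k + 2)*(k + 3)).
Check: Δs_k = 6/(k**4 + 10*k**3 + 35*k**2 + 50*k + 24). ✓
Sum = s_(4) − s_(0); s_(4) = 34/105, s_(0) = 0 ⇒ 34/105.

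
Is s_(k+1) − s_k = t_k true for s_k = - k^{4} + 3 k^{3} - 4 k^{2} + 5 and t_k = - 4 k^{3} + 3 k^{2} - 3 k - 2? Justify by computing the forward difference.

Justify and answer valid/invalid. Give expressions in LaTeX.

s_(k+1) = -k**4 - k**3 - k**2 - 3*k + 3
s_(k+1) − s_k = -4*k**3 + 3*k**2 - 3*k - 2
(s_(k+1) − s_k) − t_k = 0

Valid — Δs_k = t_k.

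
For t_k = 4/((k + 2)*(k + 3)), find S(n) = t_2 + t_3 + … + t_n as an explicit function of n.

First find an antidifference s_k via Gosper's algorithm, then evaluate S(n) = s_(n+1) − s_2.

The ratio is (k + 2)/(k + 4).
So A=k + 2 and B=k + 4, with C=1.
Solve (k + 2)·f(k+1) − (k + 3)·f(k) = 1.
d = 1 from the (1,1,0) case.
A polynomial solution: f(k) = k/2.
Certificate R = B(k−1)f/C = k*(k + 3)/2 gives s_k = 2*k/(k + 2).
Check: Δs_k = 4/(k**2 + 5*k + 6). ✓
Σ_(k=2)^n t_k = s_(n+1) − s_(2) = (2*(n + 1)/(n + 3)) − (1), i.e. (n - 1)/(n + 3).

S(n) = (n - 1)/(n + 3)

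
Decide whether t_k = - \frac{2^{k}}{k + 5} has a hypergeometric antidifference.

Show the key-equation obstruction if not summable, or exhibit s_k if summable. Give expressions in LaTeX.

Step 1: r(k) = 2*(k + 5)/(k + 6).
Gosper form: A/B · C(k+1)/C(k) with A=2*k + 10, B=k + 6, C=1.
f must satisfy (2*k + 10)·f(k+1) − (k + 5)·f(k) = 1.
d = -1 from the (1,1,0) case.
Bound -1 < 0, so the key equation has no polynomial solution.

No; the degree bound rules out any f.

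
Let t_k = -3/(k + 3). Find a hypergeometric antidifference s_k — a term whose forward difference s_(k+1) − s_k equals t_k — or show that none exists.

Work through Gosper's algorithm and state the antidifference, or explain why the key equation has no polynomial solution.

Ratio r(k) = (k + 3)/(k + 4).
Gosper form: A/B · C(k+1)/C(k) with A=k + 3, B=k + 4, C=1.
Key eq: (k + 3)·f(k+1) = (k + 3)·f(k) + (1).
Degrees (1,1,0) ⇒ d ≤ 0.
Put f(k) = c0: A·f(k+1) − B(k−1)·f(k) − C = -1; need -1 = 0 — inconsistent ⇒ no f, not summable.

none — t_k is not Gosper-summable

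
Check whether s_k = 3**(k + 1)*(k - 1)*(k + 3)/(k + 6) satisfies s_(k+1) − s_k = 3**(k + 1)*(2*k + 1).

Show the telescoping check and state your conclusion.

s_(k+1) = 3**(k + 2)*k*(k + 4)/(k + 7)
s_(k+1) − s_k = 3**(k + 1)*(2*k**3 + 21*k**2 + 61*k + 21)/(k**2 + 13*k + 42)
(s_(k+1) − s_k) − t_k = 3**(k + 2)*(-2*k**2 - 12*k - 7)/(k**2 + 13*k + 42)

Invalid: residual 3**(k + 2)*(-2*k**2 - 12*k - 7)/(k**2 + 13*k + 42) ≠ 0.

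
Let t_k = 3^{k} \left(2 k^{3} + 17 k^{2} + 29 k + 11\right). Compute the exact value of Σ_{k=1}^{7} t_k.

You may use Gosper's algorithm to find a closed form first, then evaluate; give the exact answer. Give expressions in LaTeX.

Σ = 4940421

The ratio is 3*(2*k**3 + 23*k**2 + 69*k + 59)/(2*k**3 + 17*k**2 + 29*k + 11).
Normal form (A,B,C) = (3, 1, k**3 + 17*k**2/2 + 29*k/2 + 11/2).
Need (3)·f(k+1) − (1)·f(k) = k**3 + 17*k**2/2 + 29*k/2 + 11/2.
Degrees (0,0,3) ⇒ d ≤ 3.
Solving with deg f ≤ 3: f(k) = (k**3 + 4*k**2 - 2*k + 1)/2.
Get s_k = R·t_k = 3**k*(k**3 + 4*k**2 - 2*k + 1) with R(k) = B(k−1)f(k)/C(k) = (k**3 + 4*k**2 - 2*k + 1)/(2*k**3 + 17*k**2 + 29*k + 11).
Check: Δs_k = 3**k*(2*k**3 + 17*k**2 + 29*k + 11). ✓
Sum = s_(8) − s_(1); s_(8) = 4940433, s_(1) = 12 ⇒ 4940421.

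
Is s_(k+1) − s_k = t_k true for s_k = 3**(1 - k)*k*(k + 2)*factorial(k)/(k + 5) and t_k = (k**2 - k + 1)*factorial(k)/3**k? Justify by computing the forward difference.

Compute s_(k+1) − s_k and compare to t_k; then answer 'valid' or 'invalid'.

s_(k+1) = (k + 1)*(k + 3)*factorial(k + 1)/(3**k*(k + 6))
s_(k+1) − s_k = (k**4 + 7*k**3 + 8*k**2 + 2*k + 15)*factorial(k)/(3**k*(k + 5)*(k + 6))
(s_(k+1) − s_k) − t_k = -3**(1 - k)*(k**3 + 4*k**2 - 7*k + 5)*factorial(k)/((k + 5)*(k + 6))

Invalid: residual -3**(1 - k)*(k**3 + 4*k**2 - 7*k + 5)*factorial(k)/((k + 5)*(k + 6)) ≠ 0.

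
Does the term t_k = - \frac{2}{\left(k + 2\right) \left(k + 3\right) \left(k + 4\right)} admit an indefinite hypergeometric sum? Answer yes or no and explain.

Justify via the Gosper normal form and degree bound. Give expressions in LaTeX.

r(k) = (k + 2)/(k + 5) after simplifying.
Gosper form: A/B · C(k+1)/C(k) with A=k + 2, B=k + 5, C=1.
Key eq: (k + 2)·f(k+1) = (k + 4)·f(k) + (1).
d = 2 from the (1,1,0) case.
Solving with deg f ≤ 2: f(k) = k*(k + 5)/12.
So s_k = (B(k−1)f/C)·t_k = (k*(k + 4)*(k + 5)/12)·t_k = k*(-k - 5)/(6*(k + 2)*(k + 3)).
Verify: -2/(k**3 + 9*k**2 + 26*k + 24) matches t_k.

Yes. s_k = \frac{k \left(- k - 5\right)}{6 \left(k + 2\right) \left(k + 3\right)}.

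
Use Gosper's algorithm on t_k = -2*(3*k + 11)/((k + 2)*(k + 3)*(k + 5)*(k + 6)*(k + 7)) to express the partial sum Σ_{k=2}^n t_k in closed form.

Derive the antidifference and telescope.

S(n) = (-n**3 - 16*n**2 - 81*n + 98)/(112*(n**3 + 16*n**2 + 81*n + 126))

r(k) = (k + 2)*(k + 5)*(3*k + 14)/((k + 4)*(k + 8)*(3*k + 11)) after simplifying.
Normal form (A,B,C) = (k + 2, k + 8, k**2 + 23*k/3 + 44/3).
Key eq: (k + 2)·f(k+1) = (k + 7)·f(k) + (k**2 + 23*k/3 + 44/3).
d = 5 from the (1,1,2) case.
A polynomial solution: f(k) = k*(k + 3)*(k + 4)*(k**2 + 13*k + 52)/180.
So s_k = (B(k−1)f/C)·t_k = (k*(k + 3)*(k + 7)*(k**2 + 13*k + 52)/(60*(3*k + 11)))·t_k = k*(-k**2 - 13*k - 52)/(30*(k**3 + 13*k**2 + 52*k + 60)).
Verify: 2*(-3*k - 11)/(k**5 + 23*k**4 + 203*k**3 + 853*k**2 + 1692*k + 1260) matches t_k.
Telescope: S(n) = s_(n+1) − s_(2) = (-n**3 - 16*n**2 - 81*n - 66)/(30*(n**3 + 16*n**2 + 81*n + 126)) − (-41/1680) = (-n**3 - 16*n**2 - 81*n + 98)/(112*(n**3 + 16*n**2 + 81*n + 126)).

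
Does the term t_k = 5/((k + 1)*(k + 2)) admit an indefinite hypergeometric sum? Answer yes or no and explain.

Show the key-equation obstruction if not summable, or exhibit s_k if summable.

Ratio r(k) = (k + 1)/(k + 3).
Take A(k)=k + 1, B(k)=k + 3, C(k)=1.
Key eq: (k + 1)·f(k+1) = (k + 2)·f(k) + (1).
Degrees (1,1,0) ⇒ d ≤ 1.
Match coefficients ⇒ f(k) = k.
R(k) = B(k−1)·f(k)/C(k) = k*(k + 2); s_k = R·t_k = 5*k/(k + 1).
Check: Δs_k = 5/(k**2 + 3*k + 2). ✓

Yes. s_k = 5*k/(k + 1).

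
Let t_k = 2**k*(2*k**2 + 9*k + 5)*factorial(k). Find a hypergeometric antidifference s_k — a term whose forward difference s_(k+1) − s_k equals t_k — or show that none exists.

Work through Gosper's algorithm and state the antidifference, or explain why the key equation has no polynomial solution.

Step 1: r(k) = 2*(2*k**3 + 15*k**2 + 29*k + 16)/(2*k**2 + 9*k + 5).
Normal form (A,B,C) = (2*k + 2, 1, k**2 + 9*k/2 + 5/2).
f must satisfy (2*k + 2)·f(k+1) − (1)·f(k) = k**2 + 9*k/2 + 5/2.
d = 1 from the (1,0,2) case.
A polynomial solution: f(k) = (k + 3)/2.
Then R = B(k−1)f/C = (k + 3)/(2*k**2 + 9*k + 5), so s_k = R(k)·t_k = 2**k*(k + 3)*factorial(k).
Verify: 2**k*(2*k**2 + 9*k + 5)*factorial(k) matches t_k.

s_k = 2**k*(k + 3)*factorial(k)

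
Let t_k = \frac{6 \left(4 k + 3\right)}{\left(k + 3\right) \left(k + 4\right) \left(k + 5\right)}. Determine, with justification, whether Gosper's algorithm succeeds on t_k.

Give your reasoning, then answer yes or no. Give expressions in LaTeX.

Yes. s_k = \frac{3 k \left(5 k + 3\right)}{4 \left(k + 3\right) \left(k + 4\right)}.

t_(k+1)/t_k = (k + 3)*(4*k + 7)/((k + 6)*(4*k + 3)).
Factor: A=k + 3; B=k + 6; C=k + 3/4.
Need (k + 3)·f(k+1) − (k + 5)·f(k) = k + 3/4.
From deg A=1, deg B=1, deg C=1: d=2.
Solve for f: f(k) = k*(5*k + 3)/32 (degree 2 ≤ 2).
Then R = B(k−1)f/C = k*(k + 5)*(5*k + 3)/(8*(4*k + 3)), so s_k = R(k)·t_k = 3*k*(5*k + 3)/(4*(k + 3)*(k + 4)).
s_(k+1) − s_k = 6*(4*k + 3)/(k**3 + 12*k**2 + 47*k + 60) = t_k.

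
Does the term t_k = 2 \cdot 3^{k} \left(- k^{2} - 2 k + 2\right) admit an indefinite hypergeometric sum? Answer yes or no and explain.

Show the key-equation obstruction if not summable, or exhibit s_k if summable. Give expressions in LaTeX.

t_(k+1)/t_k = 3*(2*k + (k + 1)**2)/(k**2 + 2*k - 2).
So A=3 and B=1, with C=k**2 + 2*k - 2.
Key eq: (3)·f(k+1) = (1)·f(k) + (k**2 + 2*k - 2).
Bound: deg f ≤ 2.
Coefficient equations give f(k) = (k - 2)*(k + 1)/2.
Then R = B(k−1)f/C = (k - 2)*(k + 1)/(2*(k**2 + 2*k - 2)), so s_k = R(k)·t_k = 3**k*(-k**2 + k + 2).
Check: Δs_k = 2*3**k*(-k**2 - 2*k + 2). ✓

Yes. s_k = 3^{k} \left(- k^{2} + k + 2\right).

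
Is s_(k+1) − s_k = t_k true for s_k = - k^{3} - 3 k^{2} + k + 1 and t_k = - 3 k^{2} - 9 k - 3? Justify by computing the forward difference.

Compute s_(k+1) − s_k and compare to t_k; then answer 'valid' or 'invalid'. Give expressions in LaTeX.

Valid: the claim telescopes to t_k.

s_(k+1) = k - (k + 1)**3 - 3*(k + 1)**2 + 2
s_(k+1) − s_k = -3*k**2 - 9*k - 3
(s_(k+1) − s_k) − t_k = 0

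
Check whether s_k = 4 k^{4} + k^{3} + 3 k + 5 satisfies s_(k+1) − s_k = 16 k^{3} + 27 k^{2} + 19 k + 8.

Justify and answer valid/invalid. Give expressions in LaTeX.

s_(k+1) = 3*k + 4*(k + 1)**4 + (k + 1)**3 + 8
s_(k+1) − s_k = 16*k**3 + 27*k**2 + 19*k + 8
(s_(k+1) − s_k) − t_k = 0

Valid — Δs_k = t_k.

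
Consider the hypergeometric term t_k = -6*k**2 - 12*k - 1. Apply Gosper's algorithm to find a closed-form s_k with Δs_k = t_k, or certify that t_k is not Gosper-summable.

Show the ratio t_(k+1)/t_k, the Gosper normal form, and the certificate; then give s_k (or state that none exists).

Step 1: r(k) = (6*k**2 + 24*k + 19)/(6*k**2 + 12*k + 1).
So A=1 and B=1, with C=k**2 + 2*k + 1/6.
Solve (1)·f(k+1) − (1)·f(k) = k**2 + 2*k + 1/6.
Bound: deg f ≤ 3.
Solve for f: f(k) = k*(2*k**2 + 3*k - 4)/6 (degree 3 ≤ 3).
Certificate R = B(k−1)f/C = k*(2*k**2 + 3*k - 4)/(6*k**2 + 12*k + 1) gives s_k = k*(-2*k**2 - 3*k + 4).
Check: Δs_k = -6*k**2 - 12*k - 1. ✓

s_k = k*(-2*k**2 - 3*k + 4)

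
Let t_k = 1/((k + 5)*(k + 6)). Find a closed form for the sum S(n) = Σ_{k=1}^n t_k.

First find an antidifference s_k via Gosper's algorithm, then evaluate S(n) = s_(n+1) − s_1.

Ratio r(k) = (k + 5)/(k + 7).
So A=k + 5 and B=k + 7, with C=1.
Need (k + 5)·f(k+1) − (k + 6)·f(k) = 1.
Bound: deg f ≤ 1.
Solve for f: f(k) = k/5 (degree 1 ≤ 1).
So s_k = (B(k−1)f/C)·t_k = (k*(k + 6)/5)·t_k = k/(5*(k + 5)).
Δs = 1/(k**2 + 11*k + 30), as required.
Telescope: S(n) = s_(n+1) − s_(1) = (n + 1)/(5*(n + 6)) − (1/30) = n/(6*(n + 6)).

S(n) = n/(6*(n + 6))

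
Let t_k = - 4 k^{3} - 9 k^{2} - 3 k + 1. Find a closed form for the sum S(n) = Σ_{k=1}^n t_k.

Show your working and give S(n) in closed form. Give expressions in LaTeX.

Compute t_(k+1)/t_k: get (4*k**3 + 21*k**2 + 33*k + 15)/(4*k**3 + 9*k**2 + 3*k - 1).
Gosper form: A/B · C(k+1)/C(k) with A=1, B=1, C=k**3 + 9*k**2/4 + 3*k/4 - 1/4.
Need (1)·f(k+1) − (1)·f(k) = k**3 + 9*k**2/4 + 3*k/4 - 1/4.
d = 4 from the (0,0,3) case.
A polynomial solution: f(k) = k*(k**3 + k**2 - 2*k - 1)/4.
Then R = B(k−1)f/C = k*(k**3 + k**2 - 2*k - 1)/(4*k**3 + 9*k**2 + 3*k - 1), so s_k = R(k)·t_k = k*(-k**3 - k**2 + 2*k + 1).
s_(k+1) − s_k = -4*k**3 - 9*k**2 - 3*k + 1 = t_k.
Σ_(k=1)^n t_k = s_(n+1) − s_(1) = (-n**4 - 5*n**3 - 7*n**2 - 2*n + 1) − (1), i.e. n*(-n**3 - 5*n**2 - 7*n - 2).

S(n) = n \left(- n^{3} - 5 n^{2} - 7 n - 2\right)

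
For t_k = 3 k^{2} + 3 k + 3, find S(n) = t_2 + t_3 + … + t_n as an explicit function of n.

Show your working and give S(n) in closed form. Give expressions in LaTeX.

S(n) = n^{3} + 3 n^{2} + 5 n - 9

Step 1: r(k) = (k + (k + 1)**2 + 2)/(k**2 + k + 1).
Take A(k)=1, B(k)=1, C(k)=k**2 + k + 1.
Solve (1)·f(k+1) − (1)·f(k) = k**2 + k + 1.
From deg A=0, deg B=0, deg C=2: d=3.
Coefficient equations give f(k) = k*(k**2 + 2)/3.
Certificate R = B(k−1)f/C = k*(k**2 + 2)/(3*(k**2 + k + 1)) gives s_k = k*(k**2 + 2).
Verify: 3*k**2 + 3*k + 3 matches t_k.
Telescope: S(n) = s_(n+1) − s_(2) = n**3 + 3*n**2 + 5*n + 3 − (12) = n**3 + 3*n**2 + 5*n - 9.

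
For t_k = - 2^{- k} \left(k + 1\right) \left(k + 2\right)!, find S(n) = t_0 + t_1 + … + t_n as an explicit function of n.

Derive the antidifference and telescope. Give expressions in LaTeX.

S(n) = 4 - 2^{- n} \left(n + 3\right)!

Step 1: r(k) = (k + 2)*(k + 3)/(2*(k + 1)).
Gosper form: A/B · C(k+1)/C(k) with A=k/2 + 3/2, B=1, C=k + 1.
Need (k/2 + 3/2)·f(k+1) − (1)·f(k) = k + 1.
Bound: deg f ≤ 0.
Coefficient equations give f(k) = 2.
Certificate R = B(k−1)f/C = 2/(k + 1) gives s_k = -2**(1 - k)*factorial(k + 2).
Verify: -(k + 1)*factorial(k + 2)/2**k matches t_k.
Evaluate: s_(n+1) = -factorial(n + 3)/2**n; subtract s_(0) = -4 ⇒ S(n) = 4 - factorial(n + 3)/2**n.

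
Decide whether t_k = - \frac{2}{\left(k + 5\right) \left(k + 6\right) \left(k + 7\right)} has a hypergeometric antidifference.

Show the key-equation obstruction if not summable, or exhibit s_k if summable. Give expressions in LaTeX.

Yes. s_k = \frac{k \left(- k - 11\right)}{30 \left(k + 5\right) \left(k + 6\right)}.

Ratio r(k) = (k + 5)/(k + 8).
Normal form (A,B,C) = (k + 5, k + 8, 1).
Key eq: (k + 5)·f(k+1) = (k + 7)·f(k) + (1).
Degrees (1,1,0) ⇒ d ≤ 2.
Solving with deg f ≤ 2: f(k) = k*(k + 11)/60.
So s_k = (B(k−1)f/C)·t_k = (k*(k + 7)*(k + 11)/60)·t_k = k*(-k - 11)/(30*(k + 5)*(k + 6)).
s_(k+1) − s_k = -2/(k**3 + 18*k**2 + 107*k + 210) = t_k.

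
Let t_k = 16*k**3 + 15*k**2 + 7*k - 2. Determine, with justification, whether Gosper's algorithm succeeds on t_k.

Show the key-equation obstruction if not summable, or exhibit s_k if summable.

Compute t_(k+1)/t_k: get (16*k**3 + 63*k**2 + 85*k + 36)/(16*k**3 + 15*k**2 + 7*k - 2).
Gosper form: A/B · C(k+1)/C(k) with A=1, B=1, C=k**3 + 15*k**2/16 + 7*k/16 - 1/8.
Solve (1)·f(k+1) − (1)·f(k) = k**3 + 15*k**2/16 + 7*k/16 - 1/8.
d = 4 from the (0,0,3) case.
Solving with deg f ≤ 4: f(k) = k*(4*k**3 - 3*k**2 - 3)/16.
Then R = B(k−1)f/C = k*(4*k**3 - 3*k**2 - 3)/(16*k**3 + 15*k**2 + 7*k - 2), so s_k = R(k)·t_k = k*(4*k**3 - 3*k**2 - 3).
Check: Δs_k = 16*k**3 + 15*k**2 + 7*k - 2. ✓

Yes. s_k = k*(4*k**3 - 3*k**2 - 3).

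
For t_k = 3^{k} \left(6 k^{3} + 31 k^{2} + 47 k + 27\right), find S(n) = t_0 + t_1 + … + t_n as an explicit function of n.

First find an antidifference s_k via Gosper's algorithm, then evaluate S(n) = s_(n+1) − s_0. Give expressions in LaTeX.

r(k) = 3*(6*k**3 + 49*k**2 + 127*k + 111)/(6*k**3 + 31*k**2 + 47*k + 27) after simplifying.
So A=3 and B=1, with C=k**3 + 31*k**2/6 + 47*k/6 + 9/2.
Set up (3)·f(k+1) − (1)·f(k) − (k**3 + 31*k**2/6 + 47*k/6 + 9/2) = 0.
From deg A=0, deg B=0, deg C=3: d=3.
A polynomial solution: f(k) = k*(3*k**2 + 2*k + 4)/6.
Get s_k = R·t_k = 3**k*k*(3*k**2 + 2*k + 4) with R(k) = B(k−1)f(k)/C(k) = k*(3*k**2 + 2*k + 4)/(6*k**3 + 31*k**2 + 47*k + 27).
Δs = 3**k*(6*k**3 + 31*k**2 + 47*k + 27), as required.
Evaluate: s_(n+1) = 3**(n + 1)*(3*n**3 + 11*n**2 + 17*n + 9); subtract s_(0) = 0 ⇒ S(n) = 3**(n + 1)*(3*n**3 + 11*n**2 + 17*n + 9).

S(n) = 3^{n + 1} \left(3 n^{3} + 11 n^{2} + 17 n + 9\right)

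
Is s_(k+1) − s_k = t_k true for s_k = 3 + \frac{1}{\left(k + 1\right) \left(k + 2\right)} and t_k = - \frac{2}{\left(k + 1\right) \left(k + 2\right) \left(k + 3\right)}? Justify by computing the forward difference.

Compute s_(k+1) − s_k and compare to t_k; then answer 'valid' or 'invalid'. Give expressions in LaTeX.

Valid — Δs_k = t_k.

s_(k+1) = 3 + 1/((k + 2)*(k + 3))
s_(k+1) − s_k = -2/(k**3 + 6*k**2 + 11*k + 6)
(s_(k+1) − s_k) − t_k = 0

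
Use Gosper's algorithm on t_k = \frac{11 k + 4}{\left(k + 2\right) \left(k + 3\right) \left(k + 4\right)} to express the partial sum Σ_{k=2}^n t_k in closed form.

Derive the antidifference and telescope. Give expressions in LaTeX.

t_(k+1)/t_k = (k + 2)*(11*k + 15)/((k + 5)*(11*k + 4)).
Factor: A=k + 2; B=k + 5; C=k + 4/11.
f must satisfy (k + 2)·f(k+1) − (k + 4)·f(k) = k + 4/11.
Degrees (1,1,1) ⇒ d ≤ 2.
Coefficient equations give f(k) = k*(13*k - 1)/66.
Then R = B(k−1)f/C = k*(k + 4)*(13*k - 1)/(6*(11*k + 4)), so s_k = R(k)·t_k = k*(13*k - 1)/(6*(k + 2)*(k + 3)).
Verify: (11*k + 4)/(k**3 + 9*k**2 + 26*k + 24) matches t_k.
Telescope: S(n) = s_(n+1) − s_(2) = (13*n**2 + 25*n + 12)/(6*(n**2 + 7*n + 12)) − (5/12) = (7*n**2 + 5*n - 12)/(4*(n**2 + 7*n + 12)).

S(n) = \frac{7 n^{2} + 5 n - 12}{4 \left(n^{2} + 7 n + 12\right)}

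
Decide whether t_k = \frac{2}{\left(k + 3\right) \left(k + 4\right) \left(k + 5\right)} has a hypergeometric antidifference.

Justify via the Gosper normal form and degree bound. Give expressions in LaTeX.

The ratio is (k + 3)/(k + 6).
A = k + 3, B = k + 6, C = 1.
Set up (k + 3)·f(k+1) − (k + 5)·f(k) − (1) = 0.
deg f ≤ 2 (via 1,1,0).
Solving with deg f ≤ 2: f(k) = k*(k + 7)/24.
Get s_k = R·t_k = k*(k + 7)/(12*(k + 3)*(k + 4)) with R(k) = B(k−1)f(k)/C(k) = k*(k + 5)*(k + 7)/24.
Verify: 2/(k**3 + 12*k**2 + 47*k + 60) matches t_k.

Yes. s_k = \frac{k \left(k + 7\right)}{12 \left(k + 3\right) \left(k + 4\right)}.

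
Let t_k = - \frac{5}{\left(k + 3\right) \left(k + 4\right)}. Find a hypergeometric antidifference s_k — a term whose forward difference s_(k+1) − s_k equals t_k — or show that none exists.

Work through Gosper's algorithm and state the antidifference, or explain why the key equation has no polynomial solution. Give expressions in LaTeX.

s_k = - \frac{5 k}{3 k + 9}

r(k) = (k + 3)/(k + 5) after simplifying.
So A=k + 3 and B=k + 5, with C=1.
Solve (k + 3)·f(k+1) − (k + 4)·f(k) = 1.
d = 1 from the (1,1,0) case.
Match coefficients ⇒ f(k) = k/3.
So s_k = (B(k−1)f/C)·t_k = (k*(k + 4)/3)·t_k = -5*k/(3*k + 9).
Check: Δs_k = -5/(k**2 + 7*k + 12). ✓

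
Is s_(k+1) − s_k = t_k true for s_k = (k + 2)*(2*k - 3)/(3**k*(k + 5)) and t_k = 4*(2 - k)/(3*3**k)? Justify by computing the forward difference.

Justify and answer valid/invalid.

s_(k+1) = (k + 3)*(2*k - 1)/(3*3**k*(k + 6))
s_(k+1) − s_k = (-4*k**3 - 24*k**2 + 22*k + 93)/(3*3**k*(k**2 + 11*k + 30))
(s_(k+1) − s_k) − t_k = (4*k**2 + 18*k - 49)/(3**k*(k**2 + 11*k + 30))

Invalid: residual (4*k**2 + 18*k - 49)/(3**k*(k**2 + 11*k + 30)) ≠ 0.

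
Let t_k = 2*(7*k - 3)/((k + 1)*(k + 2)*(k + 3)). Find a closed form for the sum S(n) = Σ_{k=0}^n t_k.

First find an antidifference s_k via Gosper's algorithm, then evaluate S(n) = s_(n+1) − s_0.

S(n) = 2*(n**2 - 2*n - 3)/(n**2 + 5*n + 6)

Compute t_(k+1)/t_k: get (k + 1)*(7*k + 4)/((k + 4)*(7*k - 3)).
A = k + 1, B = k + 4, C = k - 3/7.
Key eq: (k + 1)·f(k+1) = (k + 3)·f(k) + (k - 3/7).
d = 2 from the (1,1,1) case.
Solve for f: f(k) = k*(k - 4)/7 (degree 2 ≤ 2).
R(k) = B(k−1)·f(k)/C(k) = k*(k - 4)*(k + 3)/(7*k - 3); s_k = R·t_k = 2*k*(k - 4)/((k + 1)*(k + 2)).
Verify: 2*(7*k - 3)/(k**3 + 6*k**2 + 11*k + 6) matches t_k.
Evaluate: s_(n+1) = 2*(n**2 - 2*n - 3)/(n**2 + 5*n + 6); subtract s_(0) = 0 ⇒ S(n) = 2*(n**2 - 2*n - 3)/(n**2 + 5*n + 6).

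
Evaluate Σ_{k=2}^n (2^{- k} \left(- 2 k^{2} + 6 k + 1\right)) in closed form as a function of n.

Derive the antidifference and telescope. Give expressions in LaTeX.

S(n) = 2^{- n - 1} \left(- 3 \cdot 2^{n} + 4 n^{2} + 4 n - 2\right)

t_(k+1)/t_k = (k**2 - k - 5/2)/(2*k**2 - 6*k - 1).
Normal form (A,B,C) = (1/2, 1, k**2 - 3*k - 1/2).
Solve (1/2)·f(k+1) − (1)·f(k) = k**2 - 3*k - 1/2.
Degrees (0,0,2) ⇒ d ≤ 2.
Solving with deg f ≤ 2: f(k) = -2*k**2 + 2*k + 1.
So s_k = (B(k−1)f/C)·t_k = (-2*(2*k**2 - 2*k - 1)/(2*k**2 - 6*k - 1))·t_k = 2*(2*k**2 - 2*k - 1)/2**k.
Check: Δs_k = (-2*k**2 + 6*k + 1)/2**k. ✓
Telescope: S(n) = s_(n+1) − s_(2) = (2*n**2 + 2*n - 1)/2**n − (3/2) = 2**(-n - 1)*(-3*2**n + 4*n**2 + 4*n - 2).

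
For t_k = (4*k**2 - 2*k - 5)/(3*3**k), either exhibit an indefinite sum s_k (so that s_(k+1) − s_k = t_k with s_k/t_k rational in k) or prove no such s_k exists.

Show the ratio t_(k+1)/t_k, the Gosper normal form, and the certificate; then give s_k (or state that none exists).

r(k) = (4*k**2 + 6*k - 3)/(3*(4*k**2 - 2*k - 5)) after simplifying.
Gosper form: A/B · C(k+1)/C(k) with A=1/3, B=1, C=k**2 - k/2 - 5/4.
f must satisfy (1/3)·f(k+1) − (1)·f(k) = k**2 - k/2 - 5/4.
Bound: deg f ≤ 2.
Match coefficients ⇒ f(k) = -3*(k + 1)*(2*k - 1)/4.
R(k) = B(k−1)·f(k)/C(k) = -3*(k + 1)*(2*k - 1)/(4*k**2 - 2*k - 5); s_k = R·t_k = (-2*k**2 - k + 1)/3**k.
Check: Δs_k = (4*k**2 - 2*k - 5)/(3*3**k). ✓

s_k = (-2*k**2 - k + 1)/3**k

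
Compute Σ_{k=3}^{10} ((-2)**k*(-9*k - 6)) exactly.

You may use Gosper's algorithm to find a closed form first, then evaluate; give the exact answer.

Σ = -67512

Step 1: r(k) = 2*(-3*k - 5)/(3*k + 2).
A = -2, B = 1, C = k + 2/3.
Solve (-2)·f(k+1) − (1)·f(k) = k + 2/3.
Bound: deg f ≤ 1.
Coefficient equations give f(k) = -k/3.
So s_k = (B(k−1)f/C)·t_k = (-k/(3*k + 2))·t_k = 3*(-2)**k*k.
Check: Δs_k = (-2)**k*(-9*k - 6). ✓
Sum = s_(11) − s_(3); s_(11) = -67584, s_(3) = -72 ⇒ -67512.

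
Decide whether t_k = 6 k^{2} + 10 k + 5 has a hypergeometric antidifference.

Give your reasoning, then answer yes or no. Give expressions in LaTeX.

Yes. s_k = k \left(2 k^{2} + 2 k + 1\right).

Step 1: r(k) = (6*k**2 + 22*k + 21)/(6*k**2 + 10*k + 5).
Take A(k)=1, B(k)=1, C(k)=k**2 + 5*k/3 + 5/6.
Key eq: (1)·f(k+1) = (1)·f(k) + (k**2 + 5*k/3 + 5/6).
d = 3 from the (0,0,2) case.
Coefficient equations give f(k) = k*(2*k**2 + 2*k + 1)/6.
Get s_k = R·t_k = k*(2*k**2 + 2*k + 1) with R(k) = B(k−1)f(k)/C(k) = k*(2*k**2 + 2*k + 1)/(6*k**2 + 10*k + 5).
Δs = 6*k**2 + 10*k + 5, as required.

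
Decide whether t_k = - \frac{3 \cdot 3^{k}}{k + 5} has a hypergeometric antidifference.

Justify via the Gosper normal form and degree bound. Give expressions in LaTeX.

No; the degree bound rules out any f.

Step 1: r(k) = 3*(k + 5)/(k + 6).
Normal form (A,B,C) = (3*k + 15, k + 6, 1).
Key eq: (3*k + 15)·f(k+1) = (k + 5)·f(k) + (1).
d = -1 from the (1,1,0) case.
Negative degree bound (-1): no f exists, t_k not Gosper-summable.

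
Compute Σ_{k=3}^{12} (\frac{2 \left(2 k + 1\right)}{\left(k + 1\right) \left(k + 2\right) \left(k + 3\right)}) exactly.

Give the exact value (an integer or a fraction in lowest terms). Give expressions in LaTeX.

t_(k+1)/t_k = (k + 1)*(2*k + 3)/((k + 4)*(2*k + 1)).
Take A(k)=k + 1, B(k)=k + 4, C(k)=k + 1/2.
Solve (k + 1)·f(k+1) − (k + 3)·f(k) = k + 1/2.
From deg A=1, deg B=1, deg C=1: d=2.
A polynomial solution: f(k) = k*(3*k + 1)/8.
Then R = B(k−1)f/C = k*(k + 3)*(3*k + 1)/(4*(2*k + 1)), so s_k = R(k)·t_k = k*(3*k + 1)/(2*(k + 1)*(k + 2)).
Check: Δs_k = 2*(2*k + 1)/(k**3 + 6*k**2 + 11*k + 6). ✓
Sum = s_(13) − s_(3); s_(13) = 26/21, s_(3) = 3/4 ⇒ 41/84.

Σ = 41/84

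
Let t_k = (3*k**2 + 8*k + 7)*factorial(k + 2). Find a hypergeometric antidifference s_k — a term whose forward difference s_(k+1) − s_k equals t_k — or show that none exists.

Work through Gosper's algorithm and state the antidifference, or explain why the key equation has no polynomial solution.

s_k = (3*k - 1)*factorial(k + 2)

Step 1: r(k) = (k + 3)*(8*k + 3*(k + 1)**2 + 15)/(3*k**2 + 8*k + 7).
Gosper form: A/B · C(k+1)/C(k) with A=k + 3, B=1, C=k**2 + 8*k/3 + 7/3.
f must satisfy (k + 3)·f(k+1) − (1)·f(k) = k**2 + 8*k/3 + 7/3.
From deg A=1, deg B=0, deg C=2: d=1.
Coefficient equations give f(k) = (3*k - 1)/3.
So s_k = (B(k−1)f/C)·t_k = ((3*k - 1)/(3*k**2 + 8*k + 7))·t_k = (3*k - 1)*factorial(k + 2).
s_(k+1) − s_k = (3*k**2 + 8*k + 7)*factorial(k + 2) = t_k.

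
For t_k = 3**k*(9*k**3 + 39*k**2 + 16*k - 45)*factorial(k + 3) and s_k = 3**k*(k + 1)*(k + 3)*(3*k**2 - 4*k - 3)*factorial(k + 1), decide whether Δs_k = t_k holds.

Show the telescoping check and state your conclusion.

s_(k+1) = 3**(k + 1)*(k + 2)*(k + 4)*(3*k**2 + 2*k - 4)*factorial(k + 2)
s_(k+1) − s_k = 3**k*(9*k**5 + 75*k**4 + 208*k**3 + 178*k**2 - 120*k - 183)*factorial(k + 1)
(s_(k+1) − s_k) − t_k = -3**k*(9*k**4 + 57*k**3 + 91*k**2 - 9*k - 87)*factorial(k + 1)

Invalid: residual -3**k*(9*k**4 + 57*k**3 + 91*k**2 - 9*k - 87)*factorial(k + 1) ≠ 0.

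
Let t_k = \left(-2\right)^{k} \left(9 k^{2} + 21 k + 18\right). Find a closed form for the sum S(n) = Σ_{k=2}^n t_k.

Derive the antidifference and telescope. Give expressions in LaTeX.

S(n) = 6 \left(-2\right)^{n} n^{2} + 18 \left(-2\right)^{n} n + 16 \left(-2\right)^{n} + 80

r(k) = 2*(-3*k**2 - 13*k - 16)/(3*k**2 + 7*k + 6) after simplifying.
So A=-2 and B=1, with C=k**2 + 7*k/3 + 2.
Need (-2)·f(k+1) − (1)·f(k) = k**2 + 7*k/3 + 2.
From deg A=0, deg B=0, deg C=2: d=2.
Match coefficients ⇒ f(k) = -(3*k**2 + 3*k + 2)/9.
R(k) = B(k−1)·f(k)/C(k) = -(3*k**2 + 3*k + 2)/(3*(3*k**2 + 7*k + 6)); s_k = R·t_k = (-2)**k*(-3*k**2 - 3*k - 2).
Check: Δs_k = (-2)**k*(9*k**2 + 21*k + 18). ✓
Telescope: S(n) = s_(n+1) − s_(2) = 2*(-2)**n*(3*n**2 + 9*n + 8) − (-80) = 6*(-2)**n*n**2 + 18*(-2)**n*n + 16*(-2)**n + 80.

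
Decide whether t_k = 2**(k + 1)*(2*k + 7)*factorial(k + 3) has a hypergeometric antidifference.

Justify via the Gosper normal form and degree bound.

The ratio is 2*(k + 4)*(2*k + 9)/(2*k + 7).
Normal form (A,B,C) = (2*k + 8, 1, k + 7/2).
Solve (2*k + 8)·f(k+1) − (1)·f(k) = k + 7/2.
deg f ≤ 0 (via 1,0,1).
Solve for f: f(k) = 1/2 (degree 0 ≤ 0).
Certificate R = B(k−1)f/C = 1/(2*k + 7) gives s_k = 2**(k + 1)*factorial(k + 3).
s_(k+1) − s_k = 2**(k + 1)*(2*k + 7)*factorial(k + 3) = t_k.

Yes. s_k = 2**(k + 1)*factorial(k + 3).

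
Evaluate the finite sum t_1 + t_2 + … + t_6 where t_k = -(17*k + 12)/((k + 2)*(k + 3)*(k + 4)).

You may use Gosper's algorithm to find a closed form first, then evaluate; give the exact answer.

Compute t_(k+1)/t_k: get (k + 2)*(17*k + 29)/((k + 5)*(17*k + 12)).
Gosper form: A/B · C(k+1)/C(k) with A=k + 2, B=k + 5, C=k + 12/17.
Key eq: (k + 2)·f(k+1) = (k + 4)·f(k) + (k + 12/17).
From deg A=1, deg B=1, deg C=1: d=2.
Solving with deg f ≤ 2: f(k) = k*(23*k + 13)/102.
Certificate R = B(k−1)f/C = k*(k + 4)*(23*k + 13)/(6*(17*k + 12)) gives s_k = k*(-23*k - 13)/(6*(k + 2)*(k + 3)).
Δs = (-17*k - 12)/(k**3 + 9*k**2 + 26*k + 24), as required.
Sum = s_(7) − s_(1); s_(7) = -203/90, s_(1) = -1/2 ⇒ -79/45.

Σ = -79/45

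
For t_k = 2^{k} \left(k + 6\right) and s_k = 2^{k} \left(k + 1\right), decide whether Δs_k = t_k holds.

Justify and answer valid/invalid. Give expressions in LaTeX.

Invalid: residual - 3 \cdot 2^{k} ≠ 0.

s_(k+1) = 2**(k + 1)*(k + 2)
s_(k+1) − s_k = 2**k*(k + 3)
(s_(k+1) − s_k) − t_k = -3*2**k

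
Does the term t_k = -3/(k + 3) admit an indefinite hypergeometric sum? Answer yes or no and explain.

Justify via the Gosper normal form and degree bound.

No — the linear system for f has no solution.

t_(k+1)/t_k = (k + 3)/(k + 4).
Factor: A=k + 3; B=k + 4; C=1.
Need (k + 3)·f(k+1) − (k + 3)·f(k) = 1.
deg f ≤ 0 (via 1,1,0).
Put f(k) = c0: A·f(k+1) − B(k−1)·f(k) − C = -1; need -1 = 0 — inconsistent ⇒ no f, not summable.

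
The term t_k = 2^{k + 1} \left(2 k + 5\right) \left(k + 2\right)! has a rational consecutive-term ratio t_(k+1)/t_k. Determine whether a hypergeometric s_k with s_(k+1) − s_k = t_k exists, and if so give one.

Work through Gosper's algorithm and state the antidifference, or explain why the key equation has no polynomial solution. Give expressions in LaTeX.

Ratio r(k) = 2*(k + 3)*(2*k + 7)/(2*k + 5).
A = 2*k + 6, B = 1, C = k + 5/2.
Key eq: (2*k + 6)·f(k+1) = (1)·f(k) + (k + 5/2).
Degrees (1,0,1) ⇒ d ≤ 0.
Match coefficients ⇒ f(k) = 1/2.
R(k) = B(k−1)·f(k)/C(k) = 1/(2*k + 5); s_k = R·t_k = 2**(k + 1)*factorial(k + 2).
Check: Δs_k = 2**(k + 1)*(2*k + 5)*factorial(k + 2). ✓

s_k = 2^{k + 1} \left(k + 2\right)!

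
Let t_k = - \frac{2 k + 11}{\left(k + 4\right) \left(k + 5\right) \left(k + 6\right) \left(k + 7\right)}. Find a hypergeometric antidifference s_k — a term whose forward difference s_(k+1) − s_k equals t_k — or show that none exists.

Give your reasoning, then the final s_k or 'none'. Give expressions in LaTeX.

The ratio is (k + 4)*(2*k + 13)/((k + 8)*(2*k + 11)).
Normal form (A,B,C) = (k + 4, k + 8, k + 11/2).
Solve (k + 4)·f(k+1) − (k + 7)·f(k) = k + 11/2.
d = 3 from the (1,1,1) case.
Match coefficients ⇒ f(k) = k*(k + 5)*(k + 10)/48.
Certificate R = B(k−1)f/C = k*(k + 5)*(k + 7)*(k + 10)/(24*(2*k + 11)) gives s_k = k*(-k - 10)/(24*(k**2 + 10*k + 24)).
Verify: (-2*k - 11)/(k**4 + 22*k**3 + 179*k**2 + 638*k + 840) matches t_k.

s_k = \frac{k \left(- k - 10\right)}{24 \left(k^{2} + 10 k + 24\right)}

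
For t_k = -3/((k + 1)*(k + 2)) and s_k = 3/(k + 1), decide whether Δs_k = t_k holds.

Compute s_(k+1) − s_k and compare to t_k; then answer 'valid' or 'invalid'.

Valid — Δs_k = t_k.

s_(k+1) = 3/(k + 2)
s_(k+1) − s_k = -3/((k + 1)*(k + 2))
(s_(k+1) − s_k) − t_k = 0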